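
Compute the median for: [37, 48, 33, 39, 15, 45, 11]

37

Step 1: Sort the data in ascending order: [11, 15, 33, 37, 39, 45, 48]
Step 2: The number of values is n = 7.
Step 3: Since n is odd, the median is the middle value at position 4: 37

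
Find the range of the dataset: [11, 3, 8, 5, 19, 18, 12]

16

Step 1: Identify the maximum value: max = 19
Step 2: Identify the minimum value: min = 3
Step 3: Range = max - min = 19 - 3 = 16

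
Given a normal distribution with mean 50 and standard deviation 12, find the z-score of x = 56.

0.5

Step 1: Recall the z-score formula: z = (x - mu) / sigma
Step 2: Substitute values: z = (56 - 50) / 12
Step 3: z = 6 / 12 = 0.5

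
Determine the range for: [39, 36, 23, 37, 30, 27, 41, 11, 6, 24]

35

Step 1: Identify the maximum value: max = 41
Step 2: Identify the minimum value: min = 6
Step 3: Range = max - min = 41 - 6 = 35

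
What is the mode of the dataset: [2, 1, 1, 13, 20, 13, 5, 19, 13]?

13

Step 1: Count the frequency of each value:
  1: appears 2 time(s)
  2: appears 1 time(s)
  5: appears 1 time(s)
  13: appears 3 time(s)
  19: appears 1 time(s)
  20: appears 1 time(s)
Step 2: The value 13 appears most frequently (3 times).
Step 3: Mode = 13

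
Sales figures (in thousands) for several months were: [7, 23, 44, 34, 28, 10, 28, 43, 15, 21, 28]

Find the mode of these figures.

28

Step 1: Count the frequency of each value:
  7: appears 1 time(s)
  10: appears 1 time(s)
  15: appears 1 time(s)
  21: appears 1 time(s)
  23: appears 1 time(s)
  28: appears 3 time(s)
  34: appears 1 time(s)
  43: appears 1 time(s)
  44: appears 1 time(s)
Step 2: The value 28 appears most frequently (3 times).
Step 3: Mode = 28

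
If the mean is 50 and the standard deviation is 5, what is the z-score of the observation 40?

-2

Step 1: Recall the z-score formula: z = (x - mu) / sigma
Step 2: Substitute values: z = (40 - 50) / 5
Step 3: z = -10 / 5 = -2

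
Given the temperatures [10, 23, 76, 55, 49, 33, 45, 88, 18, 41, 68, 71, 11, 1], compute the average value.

42.0714

Step 1: Sum all values: 10 + 23 + 76 + 55 + 49 + 33 + 45 + 88 + 18 + 41 + 68 + 71 + 11 + 1 = 589
Step 2: Count the number of values: n = 14
Step 3: Mean = sum / n = 589 / 14 = 42.0714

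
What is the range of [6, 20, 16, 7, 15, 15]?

14

Step 1: Identify the maximum value: max = 20
Step 2: Identify the minimum value: min = 6
Step 3: Range = max - min = 20 - 6 = 14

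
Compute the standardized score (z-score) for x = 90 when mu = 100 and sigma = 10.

-1

Step 1: Recall the z-score formula: z = (x - mu) / sigma
Step 2: Substitute values: z = (90 - 100) / 10
Step 3: z = -10 / 10 = -1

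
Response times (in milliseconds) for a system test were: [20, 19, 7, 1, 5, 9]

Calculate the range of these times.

19

Step 1: Identify the maximum value: max = 20
Step 2: Identify the minimum value: min = 1
Step 3: Range = max - min = 20 - 1 = 19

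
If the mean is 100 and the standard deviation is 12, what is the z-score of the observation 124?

2

Step 1: Recall the z-score formula: z = (x - mu) / sigma
Step 2: Substitute values: z = (124 - 100) / 12
Step 3: z = 24 / 12 = 2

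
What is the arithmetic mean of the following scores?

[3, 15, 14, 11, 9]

10.4

Step 1: Sum all values: 3 + 15 + 14 + 11 + 9 = 52
Step 2: Count the number of values: n = 5
Step 3: Mean = sum / n = 52 / 5 = 10.4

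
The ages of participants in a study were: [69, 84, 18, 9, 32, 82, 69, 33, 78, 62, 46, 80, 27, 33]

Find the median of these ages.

54

Step 1: Sort the data in ascending order: [9, 18, 27, 32, 33, 33, 46, 62, 69, 69, 78, 80, 82, 84]
Step 2: The number of values is n = 14.
Step 3: Since n is even, the median is the average of positions 7 and 8:
  Median = (46 + 62) / 2 = 54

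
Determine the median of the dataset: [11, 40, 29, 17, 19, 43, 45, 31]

30

Step 1: Sort the data in ascending order: [11, 17, 19, 29, 31, 40, 43, 45]
Step 2: The number of values is n = 8.
Step 3: Since n is even, the median is the average of positions 4 and 5:
  Median = (29 + 31) / 2 = 30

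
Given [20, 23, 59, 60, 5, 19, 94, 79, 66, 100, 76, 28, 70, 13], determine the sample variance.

1019.0549

Step 1: Compute the mean: (20 + 23 + 59 + 60 + 5 + 19 + 94 + 79 + 66 + 100 + 76 + 28 + 70 + 13) / 14 = 50.8571
Step 2: Compute squared deviations from the mean:
  (20 - 50.8571)^2 = 952.1633
  (23 - 50.8571)^2 = 776.0204
  (59 - 50.8571)^2 = 66.3061
  (60 - 50.8571)^2 = 83.5918
  (5 - 50.8571)^2 = 2102.8776
  (19 - 50.8571)^2 = 1014.8776
  (94 - 50.8571)^2 = 1861.3061
  (79 - 50.8571)^2 = 792.0204
  (66 - 50.8571)^2 = 229.3061
  (100 - 50.8571)^2 = 2415.0204
  (76 - 50.8571)^2 = 632.1633
  (28 - 50.8571)^2 = 522.449
  (70 - 50.8571)^2 = 366.449
  (13 - 50.8571)^2 = 1433.1633
Step 3: Sum of squared deviations = 13247.7143
Step 4: Sample variance = 13247.7143 / 13 = 1019.0549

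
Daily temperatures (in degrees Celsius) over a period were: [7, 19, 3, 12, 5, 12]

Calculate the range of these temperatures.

16

Step 1: Identify the maximum value: max = 19
Step 2: Identify the minimum value: min = 3
Step 3: Range = max - min = 19 - 3 = 16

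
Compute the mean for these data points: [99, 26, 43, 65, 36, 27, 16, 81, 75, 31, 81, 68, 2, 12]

47.2857

Step 1: Sum all values: 99 + 26 + 43 + 65 + 36 + 27 + 16 + 81 + 75 + 31 + 81 + 68 + 2 + 12 = 662
Step 2: Count the number of values: n = 14
Step 3: Mean = sum / n = 662 / 14 = 47.2857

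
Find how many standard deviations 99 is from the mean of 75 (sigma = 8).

3

Step 1: Recall the z-score formula: z = (x - mu) / sigma
Step 2: Substitute values: z = (99 - 75) / 8
Step 3: z = 24 / 8 = 3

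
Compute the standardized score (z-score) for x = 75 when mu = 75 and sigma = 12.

0

Step 1: Recall the z-score formula: z = (x - mu) / sigma
Step 2: Substitute values: z = (75 - 75) / 12
Step 3: z = 0 / 12 = 0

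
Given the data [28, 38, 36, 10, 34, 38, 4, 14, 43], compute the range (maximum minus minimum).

39

Step 1: Identify the maximum value: max = 43
Step 2: Identify the minimum value: min = 4
Step 3: Range = max - min = 43 - 4 = 39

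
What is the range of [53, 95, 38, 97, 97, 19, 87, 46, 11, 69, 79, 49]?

86

Step 1: Identify the maximum value: max = 97
Step 2: Identify the minimum value: min = 11
Step 3: Range = max - min = 97 - 11 = 86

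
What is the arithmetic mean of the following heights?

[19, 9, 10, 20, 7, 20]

14.1667

Step 1: Sum all values: 19 + 9 + 10 + 20 + 7 + 20 = 85
Step 2: Count the number of values: n = 6
Step 3: Mean = sum / n = 85 / 6 = 14.1667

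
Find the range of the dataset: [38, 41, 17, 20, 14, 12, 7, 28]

34

Step 1: Identify the maximum value: max = 41
Step 2: Identify the minimum value: min = 7
Step 3: Range = max - min = 41 - 7 = 34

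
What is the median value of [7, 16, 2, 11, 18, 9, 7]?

9

Step 1: Sort the data in ascending order: [2, 7, 7, 9, 11, 16, 18]
Step 2: The number of values is n = 7.
Step 3: Since n is odd, the median is the middle value at position 4: 9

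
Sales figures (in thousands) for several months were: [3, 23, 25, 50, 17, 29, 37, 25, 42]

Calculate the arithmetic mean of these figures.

27.8889

Step 1: Sum all values: 3 + 23 + 25 + 50 + 17 + 29 + 37 + 25 + 42 = 251
Step 2: Count the number of values: n = 9
Step 3: Mean = sum / n = 251 / 9 = 27.8889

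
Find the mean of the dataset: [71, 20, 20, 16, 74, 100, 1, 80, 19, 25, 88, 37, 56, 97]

50.2857

Step 1: Sum all values: 71 + 20 + 20 + 16 + 74 + 100 + 1 + 80 + 19 + 25 + 88 + 37 + 56 + 97 = 704
Step 2: Count the number of values: n = 14
Step 3: Mean = sum / n = 704 / 14 = 50.2857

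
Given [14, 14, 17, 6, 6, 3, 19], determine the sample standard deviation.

6.2106

Step 1: Compute the mean: 11.2857
Step 2: Sum of squared deviations from the mean: 231.4286
Step 3: Sample variance = 231.4286 / 6 = 38.5714
Step 4: Standard deviation = sqrt(38.5714) = 6.2106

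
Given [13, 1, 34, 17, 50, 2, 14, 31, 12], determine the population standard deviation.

15.1144

Step 1: Compute the mean: 19.3333
Step 2: Sum of squared deviations from the mean: 2056
Step 3: Population variance = 2056 / 9 = 228.4444
Step 4: Standard deviation = sqrt(228.4444) = 15.1144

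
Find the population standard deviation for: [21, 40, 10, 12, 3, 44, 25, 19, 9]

13.233

Step 1: Compute the mean: 20.3333
Step 2: Sum of squared deviations from the mean: 1576
Step 3: Population variance = 1576 / 9 = 175.1111
Step 4: Standard deviation = sqrt(175.1111) = 13.233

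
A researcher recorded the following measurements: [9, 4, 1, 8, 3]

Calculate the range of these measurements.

8

Step 1: Identify the maximum value: max = 9
Step 2: Identify the minimum value: min = 1
Step 3: Range = max - min = 9 - 1 = 8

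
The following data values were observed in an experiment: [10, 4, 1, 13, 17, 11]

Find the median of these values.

10.5

Step 1: Sort the data in ascending order: [1, 4, 10, 11, 13, 17]
Step 2: The number of values is n = 6.
Step 3: Since n is even, the median is the average of positions 3 and 4:
  Median = (10 + 11) / 2 = 10.5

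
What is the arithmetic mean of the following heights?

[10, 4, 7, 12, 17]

10

Step 1: Sum all values: 10 + 4 + 7 + 12 + 17 = 50
Step 2: Count the number of values: n = 5
Step 3: Mean = sum / n = 50 / 5 = 10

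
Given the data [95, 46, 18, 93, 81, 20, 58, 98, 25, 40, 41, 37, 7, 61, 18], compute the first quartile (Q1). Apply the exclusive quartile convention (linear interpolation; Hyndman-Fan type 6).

20

Step 1: Sort the data: [7, 18, 18, 20, 25, 37, 40, 41, 46, 58, 61, 81, 93, 95, 98]
Step 2: n = 15
Step 3: Using the exclusive quartile method:
  Q1 = 20
  Q2 (median) = 41
  Q3 = 81
  IQR = Q3 - Q1 = 81 - 20 = 61
Step 4: Q1 = 20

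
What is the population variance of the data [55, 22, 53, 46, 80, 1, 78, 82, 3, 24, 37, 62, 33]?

692.9822

Step 1: Compute the mean: (55 + 22 + 53 + 46 + 80 + 1 + 78 + 82 + 3 + 24 + 37 + 62 + 33) / 13 = 44.3077
Step 2: Compute squared deviations from the mean:
  (55 - 44.3077)^2 = 114.3254
  (22 - 44.3077)^2 = 497.6331
  (53 - 44.3077)^2 = 75.5562
  (46 - 44.3077)^2 = 2.8639
  (80 - 44.3077)^2 = 1273.9408
  (1 - 44.3077)^2 = 1875.5562
  (78 - 44.3077)^2 = 1135.1716
  (82 - 44.3077)^2 = 1420.7101
  (3 - 44.3077)^2 = 1706.3254
  (24 - 44.3077)^2 = 412.4024
  (37 - 44.3077)^2 = 53.4024
  (62 - 44.3077)^2 = 313.0178
  (33 - 44.3077)^2 = 127.8639
Step 3: Sum of squared deviations = 9008.7692
Step 4: Population variance = 9008.7692 / 13 = 692.9822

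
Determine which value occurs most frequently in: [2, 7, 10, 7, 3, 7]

7

Step 1: Count the frequency of each value:
  2: appears 1 time(s)
  3: appears 1 time(s)
  7: appears 3 time(s)
  10: appears 1 time(s)
Step 2: The value 7 appears most frequently (3 times).
Step 3: Mode = 7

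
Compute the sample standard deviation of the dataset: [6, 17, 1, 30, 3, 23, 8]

10.9675

Step 1: Compute the mean: 12.5714
Step 2: Sum of squared deviations from the mean: 721.7143
Step 3: Sample variance = 721.7143 / 6 = 120.2857
Step 4: Standard deviation = sqrt(120.2857) = 10.9675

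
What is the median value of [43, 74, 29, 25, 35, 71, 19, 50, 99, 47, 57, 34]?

45

Step 1: Sort the data in ascending order: [19, 25, 29, 34, 35, 43, 47, 50, 57, 71, 74, 99]
Step 2: The number of values is n = 12.
Step 3: Since n is even, the median is the average of positions 6 and 7:
  Median = (43 + 47) / 2 = 45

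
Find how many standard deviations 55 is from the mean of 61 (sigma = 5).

-1.2

Step 1: Recall the z-score formula: z = (x - mu) / sigma
Step 2: Substitute values: z = (55 - 61) / 5
Step 3: z = -6 / 5 = -1.2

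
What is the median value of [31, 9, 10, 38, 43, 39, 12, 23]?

27

Step 1: Sort the data in ascending order: [9, 10, 12, 23, 31, 38, 39, 43]
Step 2: The number of values is n = 8.
Step 3: Since n is even, the median is the average of positions 4 and 5:
  Median = (23 + 31) / 2 = 27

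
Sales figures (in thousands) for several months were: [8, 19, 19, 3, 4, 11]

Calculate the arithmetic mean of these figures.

10.6667

Step 1: Sum all values: 8 + 19 + 19 + 3 + 4 + 11 = 64
Step 2: Count the number of values: n = 6
Step 3: Mean = sum / n = 64 / 6 = 10.6667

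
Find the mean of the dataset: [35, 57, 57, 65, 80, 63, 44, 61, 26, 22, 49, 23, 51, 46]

48.5

Step 1: Sum all values: 35 + 57 + 57 + 65 + 80 + 63 + 44 + 61 + 26 + 22 + 49 + 23 + 51 + 46 = 679
Step 2: Count the number of values: n = 14
Step 3: Mean = sum / n = 679 / 14 = 48.5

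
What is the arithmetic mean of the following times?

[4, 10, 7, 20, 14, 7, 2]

9.1429

Step 1: Sum all values: 4 + 10 + 7 + 20 + 14 + 7 + 2 = 64
Step 2: Count the number of values: n = 7
Step 3: Mean = sum / n = 64 / 7 = 9.1429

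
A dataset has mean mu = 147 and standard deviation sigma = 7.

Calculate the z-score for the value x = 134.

-1.8571

Step 1: Recall the z-score formula: z = (x - mu) / sigma
Step 2: Substitute values: z = (134 - 147) / 7
Step 3: z = -13 / 7 = -1.8571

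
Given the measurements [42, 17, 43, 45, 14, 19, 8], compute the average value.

26.8571

Step 1: Sum all values: 42 + 17 + 43 + 45 + 14 + 19 + 8 = 188
Step 2: Count the number of values: n = 7
Step 3: Mean = sum / n = 188 / 7 = 26.8571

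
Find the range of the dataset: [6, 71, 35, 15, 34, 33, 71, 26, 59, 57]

65

Step 1: Identify the maximum value: max = 71
Step 2: Identify the minimum value: min = 6
Step 3: Range = max - min = 71 - 6 = 65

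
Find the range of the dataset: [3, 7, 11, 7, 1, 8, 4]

10

Step 1: Identify the maximum value: max = 11
Step 2: Identify the minimum value: min = 1
Step 3: Range = max - min = 11 - 1 = 10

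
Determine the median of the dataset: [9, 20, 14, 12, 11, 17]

13

Step 1: Sort the data in ascending order: [9, 11, 12, 14, 17, 20]
Step 2: The number of values is n = 6.
Step 3: Since n is even, the median is the average of positions 3 and 4:
  Median = (12 + 14) / 2 = 13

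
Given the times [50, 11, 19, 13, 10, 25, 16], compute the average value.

20.5714

Step 1: Sum all values: 50 + 11 + 19 + 13 + 10 + 25 + 16 = 144
Step 2: Count the number of values: n = 7
Step 3: Mean = sum / n = 144 / 7 = 20.5714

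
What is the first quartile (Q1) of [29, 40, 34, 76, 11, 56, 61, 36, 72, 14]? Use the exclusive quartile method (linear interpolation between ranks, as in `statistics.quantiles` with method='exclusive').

25.25

Step 1: Sort the data: [11, 14, 29, 34, 36, 40, 56, 61, 72, 76]
Step 2: n = 10
Step 3: Using the exclusive quartile method:
  Q1 = 25.25
  Q2 (median) = 38
  Q3 = 63.75
  IQR = Q3 - Q1 = 63.75 - 25.25 = 38.5
Step 4: Q1 = 25.25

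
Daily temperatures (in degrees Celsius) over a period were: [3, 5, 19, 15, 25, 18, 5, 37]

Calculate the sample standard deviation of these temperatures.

11.6305

Step 1: Compute the mean: 15.875
Step 2: Sum of squared deviations from the mean: 946.875
Step 3: Sample variance = 946.875 / 7 = 135.2679
Step 4: Standard deviation = sqrt(135.2679) = 11.6305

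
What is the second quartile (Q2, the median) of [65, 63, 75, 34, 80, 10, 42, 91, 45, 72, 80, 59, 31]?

63

Step 1: Sort the data: [10, 31, 34, 42, 45, 59, 63, 65, 72, 75, 80, 80, 91]
Step 2: n = 13
Step 3: Q2 is the median. Since n is odd, it is the middle value at position 7: 63
Step 4: Q2 = 63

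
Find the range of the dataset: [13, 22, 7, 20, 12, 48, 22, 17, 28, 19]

41

Step 1: Identify the maximum value: max = 48
Step 2: Identify the minimum value: min = 7
Step 3: Range = max - min = 48 - 7 = 41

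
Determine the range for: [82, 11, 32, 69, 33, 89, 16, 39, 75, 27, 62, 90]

79

Step 1: Identify the maximum value: max = 90
Step 2: Identify the minimum value: min = 11
Step 3: Range = max - min = 90 - 11 = 79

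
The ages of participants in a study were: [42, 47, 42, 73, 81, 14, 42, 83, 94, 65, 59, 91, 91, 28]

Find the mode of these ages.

42

Step 1: Count the frequency of each value:
  14: appears 1 time(s)
  28: appears 1 time(s)
  42: appears 3 time(s)
  47: appears 1 time(s)
  59: appears 1 time(s)
  65: appears 1 time(s)
  73: appears 1 time(s)
  81: appears 1 time(s)
  83: appears 1 time(s)
  91: appears 2 time(s)
  94: appears 1 time(s)
Step 2: The value 42 appears most frequently (3 times).
Step 3: Mode = 42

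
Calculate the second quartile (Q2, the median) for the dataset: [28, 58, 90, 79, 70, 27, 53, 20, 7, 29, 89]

53

Step 1: Sort the data: [7, 20, 27, 28, 29, 53, 58, 70, 79, 89, 90]
Step 2: n = 11
Step 3: Q2 is the median. Since n is odd, it is the middle value at position 6: 53
Step 4: Q2 = 53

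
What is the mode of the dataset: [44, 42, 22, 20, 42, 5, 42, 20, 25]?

42

Step 1: Count the frequency of each value:
  5: appears 1 time(s)
  20: appears 2 time(s)
  22: appears 1 time(s)
  25: appears 1 time(s)
  42: appears 3 time(s)
  44: appears 1 time(s)
Step 2: The value 42 appears most frequently (3 times).
Step 3: Mode = 42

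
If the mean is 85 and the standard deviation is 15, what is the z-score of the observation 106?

1.4

Step 1: Recall the z-score formula: z = (x - mu) / sigma
Step 2: Substitute values: z = (106 - 85) / 15
Step 3: z = 21 / 15 = 1.4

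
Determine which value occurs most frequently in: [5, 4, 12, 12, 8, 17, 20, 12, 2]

12

Step 1: Count the frequency of each value:
  2: appears 1 time(s)
  4: appears 1 time(s)
  5: appears 1 time(s)
  8: appears 1 time(s)
  12: appears 3 time(s)
  17: appears 1 time(s)
  20: appears 1 time(s)
Step 2: The value 12 appears most frequently (3 times).
Step 3: Mode = 12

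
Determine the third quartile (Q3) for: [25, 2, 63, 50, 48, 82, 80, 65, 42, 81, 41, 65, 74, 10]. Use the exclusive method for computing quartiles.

75.5

Step 1: Sort the data: [2, 10, 25, 41, 42, 48, 50, 63, 65, 65, 74, 80, 81, 82]
Step 2: n = 14
Step 3: Using the exclusive quartile method:
  Q1 = 37
  Q2 (median) = 56.5
  Q3 = 75.5
  IQR = Q3 - Q1 = 75.5 - 37 = 38.5
Step 4: Q3 = 75.5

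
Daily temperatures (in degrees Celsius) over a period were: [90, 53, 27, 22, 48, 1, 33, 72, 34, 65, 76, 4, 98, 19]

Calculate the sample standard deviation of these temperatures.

30.8816

Step 1: Compute the mean: 45.8571
Step 2: Sum of squared deviations from the mean: 12397.7143
Step 3: Sample variance = 12397.7143 / 13 = 953.6703
Step 4: Standard deviation = sqrt(953.6703) = 30.8816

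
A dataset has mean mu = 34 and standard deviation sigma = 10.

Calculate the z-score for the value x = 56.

2.2

Step 1: Recall the z-score formula: z = (x - mu) / sigma
Step 2: Substitute values: z = (56 - 34) / 10
Step 3: z = 22 / 10 = 2.2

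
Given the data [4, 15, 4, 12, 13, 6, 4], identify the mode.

4

Step 1: Count the frequency of each value:
  4: appears 3 time(s)
  6: appears 1 time(s)
  12: appears 1 time(s)
  13: appears 1 time(s)
  15: appears 1 time(s)
Step 2: The value 4 appears most frequently (3 times).
Step 3: Mode = 4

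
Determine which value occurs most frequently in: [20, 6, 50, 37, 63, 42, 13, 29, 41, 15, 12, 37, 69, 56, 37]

37

Step 1: Count the frequency of each value:
  6: appears 1 time(s)
  12: appears 1 time(s)
  13: appears 1 time(s)
  15: appears 1 time(s)
  20: appears 1 time(s)
  29: appears 1 time(s)
  37: appears 3 time(s)
  41: appears 1 time(s)
  42: appears 1 time(s)
  50: appears 1 time(s)
  56: appears 1 time(s)
  63: appears 1 time(s)
  69: appears 1 time(s)
Step 2: The value 37 appears most frequently (3 times).
Step 3: Mode = 37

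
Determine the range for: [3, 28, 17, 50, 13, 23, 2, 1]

49

Step 1: Identify the maximum value: max = 50
Step 2: Identify the minimum value: min = 1
Step 3: Range = max - min = 50 - 1 = 49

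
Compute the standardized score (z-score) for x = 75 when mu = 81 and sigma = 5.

-1.2

Step 1: Recall the z-score formula: z = (x - mu) / sigma
Step 2: Substitute values: z = (75 - 81) / 5
Step 3: z = -6 / 5 = -1.2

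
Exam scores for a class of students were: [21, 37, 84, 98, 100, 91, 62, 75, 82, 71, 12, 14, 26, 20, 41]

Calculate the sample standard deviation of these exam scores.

32.4165

Step 1: Compute the mean: 55.6
Step 2: Sum of squared deviations from the mean: 14711.6
Step 3: Sample variance = 14711.6 / 14 = 1050.8286
Step 4: Standard deviation = sqrt(1050.8286) = 32.4165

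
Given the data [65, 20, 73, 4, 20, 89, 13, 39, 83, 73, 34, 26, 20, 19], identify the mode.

20

Step 1: Count the frequency of each value:
  4: appears 1 time(s)
  13: appears 1 time(s)
  19: appears 1 time(s)
  20: appears 3 time(s)
  26: appears 1 time(s)
  34: appears 1 time(s)
  39: appears 1 time(s)
  65: appears 1 time(s)
  73: appears 2 time(s)
  83: appears 1 time(s)
  89: appears 1 time(s)
Step 2: The value 20 appears most frequently (3 times).
Step 3: Mode = 20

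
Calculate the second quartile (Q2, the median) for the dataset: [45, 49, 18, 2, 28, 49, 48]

45

Step 1: Sort the data: [2, 18, 28, 45, 48, 49, 49]
Step 2: n = 7
Step 3: Q2 is the median. Since n is odd, it is the middle value at position 4: 45
Step 4: Q2 = 45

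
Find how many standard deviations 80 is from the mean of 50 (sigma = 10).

3

Step 1: Recall the z-score formula: z = (x - mu) / sigma
Step 2: Substitute values: z = (80 - 50) / 10
Step 3: z = 30 / 10 = 3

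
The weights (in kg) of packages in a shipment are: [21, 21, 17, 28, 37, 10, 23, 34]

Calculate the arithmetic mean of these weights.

23.875

Step 1: Sum all values: 21 + 21 + 17 + 28 + 37 + 10 + 23 + 34 = 191
Step 2: Count the number of values: n = 8
Step 3: Mean = sum / n = 191 / 8 = 23.875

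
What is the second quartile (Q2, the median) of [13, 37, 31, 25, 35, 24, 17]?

25

Step 1: Sort the data: [13, 17, 24, 25, 31, 35, 37]
Step 2: n = 7
Step 3: Q2 is the median. Since n is odd, it is the middle value at position 4: 25
Step 4: Q2 = 25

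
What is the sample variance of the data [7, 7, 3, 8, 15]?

19

Step 1: Compute the mean: (7 + 7 + 3 + 8 + 15) / 5 = 8
Step 2: Compute squared deviations from the mean:
  (7 - 8)^2 = 1
  (7 - 8)^2 = 1
  (3 - 8)^2 = 25
  (8 - 8)^2 = 0
  (15 - 8)^2 = 49
Step 3: Sum of squared deviations = 76
Step 4: Sample variance = 76 / 4 = 19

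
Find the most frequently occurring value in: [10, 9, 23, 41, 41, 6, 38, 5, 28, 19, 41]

41

Step 1: Count the frequency of each value:
  5: appears 1 time(s)
  6: appears 1 time(s)
  9: appears 1 time(s)
  10: appears 1 time(s)
  19: appears 1 time(s)
  23: appears 1 time(s)
  28: appears 1 time(s)
  38: appears 1 time(s)
  41: appears 3 time(s)
Step 2: The value 41 appears most frequently (3 times).
Step 3: Mode = 41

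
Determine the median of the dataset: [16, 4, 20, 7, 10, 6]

8.5

Step 1: Sort the data in ascending order: [4, 6, 7, 10, 16, 20]
Step 2: The number of values is n = 6.
Step 3: Since n is even, the median is the average of positions 3 and 4:
  Median = (7 + 10) / 2 = 8.5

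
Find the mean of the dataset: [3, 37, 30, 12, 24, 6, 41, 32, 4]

21

Step 1: Sum all values: 3 + 37 + 30 + 12 + 24 + 6 + 41 + 32 + 4 = 189
Step 2: Count the number of values: n = 9
Step 3: Mean = sum / n = 189 / 9 = 21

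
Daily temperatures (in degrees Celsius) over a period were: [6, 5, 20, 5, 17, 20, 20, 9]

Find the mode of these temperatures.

20

Step 1: Count the frequency of each value:
  5: appears 2 time(s)
  6: appears 1 time(s)
  9: appears 1 time(s)
  17: appears 1 time(s)
  20: appears 3 time(s)
Step 2: The value 20 appears most frequently (3 times).
Step 3: Mode = 20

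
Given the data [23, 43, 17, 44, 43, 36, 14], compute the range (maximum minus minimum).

30

Step 1: Identify the maximum value: max = 44
Step 2: Identify the minimum value: min = 14
Step 3: Range = max - min = 44 - 14 = 30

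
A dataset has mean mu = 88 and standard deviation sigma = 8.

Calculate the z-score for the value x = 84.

-0.5

Step 1: Recall the z-score formula: z = (x - mu) / sigma
Step 2: Substitute values: z = (84 - 88) / 8
Step 3: z = -4 / 8 = -0.5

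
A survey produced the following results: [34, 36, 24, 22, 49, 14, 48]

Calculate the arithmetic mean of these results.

32.4286

Step 1: Sum all values: 34 + 36 + 24 + 22 + 49 + 14 + 48 = 227
Step 2: Count the number of values: n = 7
Step 3: Mean = sum / n = 227 / 7 = 32.4286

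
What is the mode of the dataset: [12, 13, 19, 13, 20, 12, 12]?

12

Step 1: Count the frequency of each value:
  12: appears 3 time(s)
  13: appears 2 time(s)
  19: appears 1 time(s)
  20: appears 1 time(s)
Step 2: The value 12 appears most frequently (3 times).
Step 3: Mode = 12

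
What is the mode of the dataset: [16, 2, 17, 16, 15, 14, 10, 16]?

16

Step 1: Count the frequency of each value:
  2: appears 1 time(s)
  10: appears 1 time(s)
  14: appears 1 time(s)
  15: appears 1 time(s)
  16: appears 3 time(s)
  17: appears 1 time(s)
Step 2: The value 16 appears most frequently (3 times).
Step 3: Mode = 16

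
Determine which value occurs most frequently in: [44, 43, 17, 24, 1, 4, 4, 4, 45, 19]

4

Step 1: Count the frequency of each value:
  1: appears 1 time(s)
  4: appears 3 time(s)
  17: appears 1 time(s)
  19: appears 1 time(s)
  24: appears 1 time(s)
  43: appears 1 time(s)
  44: appears 1 time(s)
  45: appears 1 time(s)
Step 2: The value 4 appears most frequently (3 times).
Step 3: Mode = 4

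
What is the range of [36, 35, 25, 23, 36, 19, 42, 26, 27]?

23

Step 1: Identify the maximum value: max = 42
Step 2: Identify the minimum value: min = 19
Step 3: Range = max - min = 42 - 19 = 23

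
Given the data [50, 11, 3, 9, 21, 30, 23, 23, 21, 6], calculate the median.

21

Step 1: Sort the data in ascending order: [3, 6, 9, 11, 21, 21, 23, 23, 30, 50]
Step 2: The number of values is n = 10.
Step 3: Since n is even, the median is the average of positions 5 and 6:
  Median = (21 + 21) / 2 = 21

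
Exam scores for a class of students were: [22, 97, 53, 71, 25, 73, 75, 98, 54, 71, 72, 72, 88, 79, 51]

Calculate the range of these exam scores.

76

Step 1: Identify the maximum value: max = 98
Step 2: Identify the minimum value: min = 22
Step 3: Range = max - min = 98 - 22 = 76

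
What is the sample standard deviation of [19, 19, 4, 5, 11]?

7.2664

Step 1: Compute the mean: 11.6
Step 2: Sum of squared deviations from the mean: 211.2
Step 3: Sample variance = 211.2 / 4 = 52.8
Step 4: Standard deviation = sqrt(52.8) = 7.2664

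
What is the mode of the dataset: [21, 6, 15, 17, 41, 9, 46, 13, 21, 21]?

21

Step 1: Count the frequency of each value:
  6: appears 1 time(s)
  9: appears 1 time(s)
  13: appears 1 time(s)
  15: appears 1 time(s)
  17: appears 1 time(s)
  21: appears 3 time(s)
  41: appears 1 time(s)
  46: appears 1 time(s)
Step 2: The value 21 appears most frequently (3 times).
Step 3: Mode = 21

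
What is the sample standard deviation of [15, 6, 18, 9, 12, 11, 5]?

4.6701

Step 1: Compute the mean: 10.8571
Step 2: Sum of squared deviations from the mean: 130.8571
Step 3: Sample variance = 130.8571 / 6 = 21.8095
Step 4: Standard deviation = sqrt(21.8095) = 4.6701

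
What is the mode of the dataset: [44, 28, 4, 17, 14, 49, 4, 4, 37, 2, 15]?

4

Step 1: Count the frequency of each value:
  2: appears 1 time(s)
  4: appears 3 time(s)
  14: appears 1 time(s)
  15: appears 1 time(s)
  17: appears 1 time(s)
  28: appears 1 time(s)
  37: appears 1 time(s)
  44: appears 1 time(s)
  49: appears 1 time(s)
Step 2: The value 4 appears most frequently (3 times).
Step 3: Mode = 4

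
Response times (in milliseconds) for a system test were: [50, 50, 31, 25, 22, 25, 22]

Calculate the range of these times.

28

Step 1: Identify the maximum value: max = 50
Step 2: Identify the minimum value: min = 22
Step 3: Range = max - min = 50 - 22 = 28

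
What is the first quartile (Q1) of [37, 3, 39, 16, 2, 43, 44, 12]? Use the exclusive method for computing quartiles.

5.25

Step 1: Sort the data: [2, 3, 12, 16, 37, 39, 43, 44]
Step 2: n = 8
Step 3: Using the exclusive quartile method:
  Q1 = 5.25
  Q2 (median) = 26.5
  Q3 = 42
  IQR = Q3 - Q1 = 42 - 5.25 = 36.75
Step 4: Q1 = 5.25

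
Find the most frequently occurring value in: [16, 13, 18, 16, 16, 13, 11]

16

Step 1: Count the frequency of each value:
  11: appears 1 time(s)
  13: appears 2 time(s)
  16: appears 3 time(s)
  18: appears 1 time(s)
Step 2: The value 16 appears most frequently (3 times).
Step 3: Mode = 16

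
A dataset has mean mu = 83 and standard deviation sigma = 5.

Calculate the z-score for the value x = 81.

-0.4

Step 1: Recall the z-score formula: z = (x - mu) / sigma
Step 2: Substitute values: z = (81 - 83) / 5
Step 3: z = -2 / 5 = -0.4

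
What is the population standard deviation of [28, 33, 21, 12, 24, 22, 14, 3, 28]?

8.8457

Step 1: Compute the mean: 20.5556
Step 2: Sum of squared deviations from the mean: 704.2222
Step 3: Population variance = 704.2222 / 9 = 78.2469
Step 4: Standard deviation = sqrt(78.2469) = 8.8457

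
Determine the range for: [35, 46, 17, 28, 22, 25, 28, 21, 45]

29

Step 1: Identify the maximum value: max = 46
Step 2: Identify the minimum value: min = 17
Step 3: Range = max - min = 46 - 17 = 29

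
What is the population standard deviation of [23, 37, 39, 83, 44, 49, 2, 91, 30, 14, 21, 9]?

26.2483

Step 1: Compute the mean: 36.8333
Step 2: Sum of squared deviations from the mean: 8267.6667
Step 3: Population variance = 8267.6667 / 12 = 688.9722
Step 4: Standard deviation = sqrt(688.9722) = 26.2483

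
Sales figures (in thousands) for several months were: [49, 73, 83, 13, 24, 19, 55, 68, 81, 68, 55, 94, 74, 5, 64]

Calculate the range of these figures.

89

Step 1: Identify the maximum value: max = 94
Step 2: Identify the minimum value: min = 5
Step 3: Range = max - min = 94 - 5 = 89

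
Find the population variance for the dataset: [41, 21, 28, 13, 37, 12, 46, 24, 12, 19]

138.41

Step 1: Compute the mean: (41 + 21 + 28 + 13 + 37 + 12 + 46 + 24 + 12 + 19) / 10 = 25.3
Step 2: Compute squared deviations from the mean:
  (41 - 25.3)^2 = 246.49
  (21 - 25.3)^2 = 18.49
  (28 - 25.3)^2 = 7.29
  (13 - 25.3)^2 = 151.29
  (37 - 25.3)^2 = 136.89
  (12 - 25.3)^2 = 176.89
  (46 - 25.3)^2 = 428.49
  (24 - 25.3)^2 = 1.69
  (12 - 25.3)^2 = 176.89
  (19 - 25.3)^2 = 39.69
Step 3: Sum of squared deviations = 1384.1
Step 4: Population variance = 1384.1 / 10 = 138.41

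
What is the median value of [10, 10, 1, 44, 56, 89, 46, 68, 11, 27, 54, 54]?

45

Step 1: Sort the data in ascending order: [1, 10, 10, 11, 27, 44, 46, 54, 54, 56, 68, 89]
Step 2: The number of values is n = 12.
Step 3: Since n is even, the median is the average of positions 6 and 7:
  Median = (44 + 46) / 2 = 45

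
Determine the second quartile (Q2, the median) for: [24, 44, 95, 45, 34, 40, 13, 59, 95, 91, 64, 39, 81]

45

Step 1: Sort the data: [13, 24, 34, 39, 40, 44, 45, 59, 64, 81, 91, 95, 95]
Step 2: n = 13
Step 3: Q2 is the median. Since n is odd, it is the middle value at position 7: 45
Step 4: Q2 = 45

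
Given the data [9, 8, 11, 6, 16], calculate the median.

9

Step 1: Sort the data in ascending order: [6, 8, 9, 11, 16]
Step 2: The number of values is n = 5.
Step 3: Since n is odd, the median is the middle value at position 3: 9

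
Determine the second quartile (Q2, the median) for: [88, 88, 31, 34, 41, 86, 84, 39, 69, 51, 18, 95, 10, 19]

46

Step 1: Sort the data: [10, 18, 19, 31, 34, 39, 41, 51, 69, 84, 86, 88, 88, 95]
Step 2: n = 14
Step 3: Q2 is the median. Since n is even, it is the average of the values at positions 7 and 8:
  Q2 = (41 + 51) / 2 = 46
Step 4: Q2 = 46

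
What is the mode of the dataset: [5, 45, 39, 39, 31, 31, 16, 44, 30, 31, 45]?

31

Step 1: Count the frequency of each value:
  5: appears 1 time(s)
  16: appears 1 time(s)
  30: appears 1 time(s)
  31: appears 3 time(s)
  39: appears 2 time(s)
  44: appears 1 time(s)
  45: appears 2 time(s)
Step 2: The value 31 appears most frequently (3 times).
Step 3: Mode = 31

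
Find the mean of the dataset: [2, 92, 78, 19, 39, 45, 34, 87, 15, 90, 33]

48.5455

Step 1: Sum all values: 2 + 92 + 78 + 19 + 39 + 45 + 34 + 87 + 15 + 90 + 33 = 534
Step 2: Count the number of values: n = 11
Step 3: Mean = sum / n = 534 / 11 = 48.5455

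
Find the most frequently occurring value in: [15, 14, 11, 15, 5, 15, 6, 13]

15

Step 1: Count the frequency of each value:
  5: appears 1 time(s)
  6: appears 1 time(s)
  11: appears 1 time(s)
  13: appears 1 time(s)
  14: appears 1 time(s)
  15: appears 3 time(s)
Step 2: The value 15 appears most frequently (3 times).
Step 3: Mode = 15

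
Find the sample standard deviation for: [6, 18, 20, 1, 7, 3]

7.9352

Step 1: Compute the mean: 9.1667
Step 2: Sum of squared deviations from the mean: 314.8333
Step 3: Sample variance = 314.8333 / 5 = 62.9667
Step 4: Standard deviation = sqrt(62.9667) = 7.9352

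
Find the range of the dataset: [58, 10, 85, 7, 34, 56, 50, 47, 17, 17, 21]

78

Step 1: Identify the maximum value: max = 85
Step 2: Identify the minimum value: min = 7
Step 3: Range = max - min = 85 - 7 = 78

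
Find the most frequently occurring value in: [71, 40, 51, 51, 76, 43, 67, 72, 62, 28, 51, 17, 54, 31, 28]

51

Step 1: Count the frequency of each value:
  17: appears 1 time(s)
  28: appears 2 time(s)
  31: appears 1 time(s)
  40: appears 1 time(s)
  43: appears 1 time(s)
  51: appears 3 time(s)
  54: appears 1 time(s)
  62: appears 1 time(s)
  67: appears 1 time(s)
  71: appears 1 time(s)
  72: appears 1 time(s)
  76: appears 1 time(s)
Step 2: The value 51 appears most frequently (3 times).
Step 3: Mode = 51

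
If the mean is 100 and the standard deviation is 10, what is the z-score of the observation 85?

-1.5

Step 1: Recall the z-score formula: z = (x - mu) / sigma
Step 2: Substitute values: z = (85 - 100) / 10
Step 3: z = -15 / 10 = -1.5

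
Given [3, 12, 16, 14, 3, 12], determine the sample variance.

31.6

Step 1: Compute the mean: (3 + 12 + 16 + 14 + 3 + 12) / 6 = 10
Step 2: Compute squared deviations from the mean:
  (3 - 10)^2 = 49
  (12 - 10)^2 = 4
  (16 - 10)^2 = 36
  (14 - 10)^2 = 16
  (3 - 10)^2 = 49
  (12 - 10)^2 = 4
Step 3: Sum of squared deviations = 158
Step 4: Sample variance = 158 / 5 = 31.6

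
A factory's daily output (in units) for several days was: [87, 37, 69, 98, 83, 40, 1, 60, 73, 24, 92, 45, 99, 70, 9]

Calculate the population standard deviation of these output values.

30.6787

Step 1: Compute the mean: 59.1333
Step 2: Sum of squared deviations from the mean: 14117.7333
Step 3: Population variance = 14117.7333 / 15 = 941.1822
Step 4: Standard deviation = sqrt(941.1822) = 30.6787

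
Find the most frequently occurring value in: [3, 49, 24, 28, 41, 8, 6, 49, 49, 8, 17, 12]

49

Step 1: Count the frequency of each value:
  3: appears 1 time(s)
  6: appears 1 time(s)
  8: appears 2 time(s)
  12: appears 1 time(s)
  17: appears 1 time(s)
  24: appears 1 time(s)
  28: appears 1 time(s)
  41: appears 1 time(s)
  49: appears 3 time(s)
Step 2: The value 49 appears most frequently (3 times).
Step 3: Mode = 49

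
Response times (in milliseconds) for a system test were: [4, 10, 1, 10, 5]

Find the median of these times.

5

Step 1: Sort the data in ascending order: [1, 4, 5, 10, 10]
Step 2: The number of values is n = 5.
Step 3: Since n is odd, the median is the middle value at position 3: 5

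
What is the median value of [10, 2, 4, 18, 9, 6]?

7.5

Step 1: Sort the data in ascending order: [2, 4, 6, 9, 10, 18]
Step 2: The number of values is n = 6.
Step 3: Since n is even, the median is the average of positions 3 and 4:
  Median = (6 + 9) / 2 = 7.5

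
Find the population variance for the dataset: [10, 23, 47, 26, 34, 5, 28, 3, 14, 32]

177.96

Step 1: Compute the mean: (10 + 23 + 47 + 26 + 34 + 5 + 28 + 3 + 14 + 32) / 10 = 22.2
Step 2: Compute squared deviations from the mean:
  (10 - 22.2)^2 = 148.84
  (23 - 22.2)^2 = 0.64
  (47 - 22.2)^2 = 615.04
  (26 - 22.2)^2 = 14.44
  (34 - 22.2)^2 = 139.24
  (5 - 22.2)^2 = 295.84
  (28 - 22.2)^2 = 33.64
  (3 - 22.2)^2 = 368.64
  (14 - 22.2)^2 = 67.24
  (32 - 22.2)^2 = 96.04
Step 3: Sum of squared deviations = 1779.6
Step 4: Population variance = 1779.6 / 10 = 177.96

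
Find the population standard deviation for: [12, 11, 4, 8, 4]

3.3705

Step 1: Compute the mean: 7.8
Step 2: Sum of squared deviations from the mean: 56.8
Step 3: Population variance = 56.8 / 5 = 11.36
Step 4: Standard deviation = sqrt(11.36) = 3.3705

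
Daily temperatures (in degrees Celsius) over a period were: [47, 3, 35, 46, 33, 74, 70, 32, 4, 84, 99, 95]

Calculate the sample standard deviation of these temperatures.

32.6213

Step 1: Compute the mean: 51.8333
Step 2: Sum of squared deviations from the mean: 11705.6667
Step 3: Sample variance = 11705.6667 / 11 = 1064.1515
Step 4: Standard deviation = sqrt(1064.1515) = 32.6213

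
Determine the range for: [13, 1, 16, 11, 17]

16

Step 1: Identify the maximum value: max = 17
Step 2: Identify the minimum value: min = 1
Step 3: Range = max - min = 17 - 1 = 16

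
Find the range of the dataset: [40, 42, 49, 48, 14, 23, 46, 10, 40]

39

Step 1: Identify the maximum value: max = 49
Step 2: Identify the minimum value: min = 10
Step 3: Range = max - min = 49 - 10 = 39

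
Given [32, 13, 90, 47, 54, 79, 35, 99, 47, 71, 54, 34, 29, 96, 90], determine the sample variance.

764.5714

Step 1: Compute the mean: (32 + 13 + 90 + 47 + 54 + 79 + 35 + 99 + 47 + 71 + 54 + 34 + 29 + 96 + 90) / 15 = 58
Step 2: Compute squared deviations from the mean:
  (32 - 58)^2 = 676
  (13 - 58)^2 = 2025
  (90 - 58)^2 = 1024
  (47 - 58)^2 = 121
  (54 - 58)^2 = 16
  (79 - 58)^2 = 441
  (35 - 58)^2 = 529
  (99 - 58)^2 = 1681
  (47 - 58)^2 = 121
  (71 - 58)^2 = 169
  (54 - 58)^2 = 16
  (34 - 58)^2 = 576
  (29 - 58)^2 = 841
  (96 - 58)^2 = 1444
  (90 - 58)^2 = 1024
Step 3: Sum of squared deviations = 10704
Step 4: Sample variance = 10704 / 14 = 764.5714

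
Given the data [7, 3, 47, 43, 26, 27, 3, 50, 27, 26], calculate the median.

26.5

Step 1: Sort the data in ascending order: [3, 3, 7, 26, 26, 27, 27, 43, 47, 50]
Step 2: The number of values is n = 10.
Step 3: Since n is even, the median is the average of positions 5 and 6:
  Median = (26 + 27) / 2 = 26.5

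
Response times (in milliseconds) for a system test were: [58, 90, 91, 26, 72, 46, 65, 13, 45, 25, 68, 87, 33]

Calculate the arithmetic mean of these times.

55.3077

Step 1: Sum all values: 58 + 90 + 91 + 26 + 72 + 46 + 65 + 13 + 45 + 25 + 68 + 87 + 33 = 719
Step 2: Count the number of values: n = 13
Step 3: Mean = sum / n = 719 / 13 = 55.3077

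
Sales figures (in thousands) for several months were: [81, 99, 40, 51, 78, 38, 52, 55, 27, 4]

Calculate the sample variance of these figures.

778.0556

Step 1: Compute the mean: (81 + 99 + 40 + 51 + 78 + 38 + 52 + 55 + 27 + 4) / 10 = 52.5
Step 2: Compute squared deviations from the mean:
  (81 - 52.5)^2 = 812.25
  (99 - 52.5)^2 = 2162.25
  (40 - 52.5)^2 = 156.25
  (51 - 52.5)^2 = 2.25
  (78 - 52.5)^2 = 650.25
  (38 - 52.5)^2 = 210.25
  (52 - 52.5)^2 = 0.25
  (55 - 52.5)^2 = 6.25
  (27 - 52.5)^2 = 650.25
  (4 - 52.5)^2 = 2352.25
Step 3: Sum of squared deviations = 7002.5
Step 4: Sample variance = 7002.5 / 9 = 778.0556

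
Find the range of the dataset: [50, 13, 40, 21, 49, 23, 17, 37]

37

Step 1: Identify the maximum value: max = 50
Step 2: Identify the minimum value: min = 13
Step 3: Range = max - min = 50 - 13 = 37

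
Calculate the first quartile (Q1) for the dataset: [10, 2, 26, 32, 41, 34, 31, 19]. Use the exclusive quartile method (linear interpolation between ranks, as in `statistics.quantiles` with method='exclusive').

12.25

Step 1: Sort the data: [2, 10, 19, 26, 31, 32, 34, 41]
Step 2: n = 8
Step 3: Using the exclusive quartile method:
  Q1 = 12.25
  Q2 (median) = 28.5
  Q3 = 33.5
  IQR = Q3 - Q1 = 33.5 - 12.25 = 21.25
Step 4: Q1 = 12.25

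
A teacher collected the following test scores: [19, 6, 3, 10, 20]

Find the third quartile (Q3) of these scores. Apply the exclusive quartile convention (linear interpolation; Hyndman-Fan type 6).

19.5

Step 1: Sort the data: [3, 6, 10, 19, 20]
Step 2: n = 5
Step 3: Using the exclusive quartile method:
  Q1 = 4.5
  Q2 (median) = 10
  Q3 = 19.5
  IQR = Q3 - Q1 = 19.5 - 4.5 = 15
Step 4: Q3 = 19.5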